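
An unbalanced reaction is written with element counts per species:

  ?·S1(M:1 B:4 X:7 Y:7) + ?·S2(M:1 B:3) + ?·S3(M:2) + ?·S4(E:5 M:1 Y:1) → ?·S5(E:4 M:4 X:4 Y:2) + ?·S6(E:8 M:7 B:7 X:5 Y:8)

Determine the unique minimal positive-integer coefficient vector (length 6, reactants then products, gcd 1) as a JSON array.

Coefficients: [2, 2, 5, 4, 1, 2]

E: 2·0+2·0+5·0+4·5 = 20 | 1·4+2·8 = 20
M: 2·1+2·1+5·2+4·1 = 18 | 1·4+2·7 = 18
B: 2·4+2·3+5·0+4·0 = 14 | 1·0+2·7 = 14
X: 2·7+2·0+5·0+4·0 = 14 | 1·4+2·5 = 14
Y: 2·7+2·0+5·0+4·1 = 18 | 1·2+2·8 = 18
gcd(2,2,5,4,1,2) = 1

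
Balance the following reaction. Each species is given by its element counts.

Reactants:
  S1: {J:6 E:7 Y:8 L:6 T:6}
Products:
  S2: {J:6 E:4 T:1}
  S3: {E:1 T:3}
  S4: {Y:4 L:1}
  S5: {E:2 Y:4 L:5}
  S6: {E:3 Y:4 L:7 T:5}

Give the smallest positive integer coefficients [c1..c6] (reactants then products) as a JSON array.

Coefficients: [5, 5, 5, 6, 2, 2]

J: 5·6 = 30 | 5·6+5·0+6·0+2·0+2·0 = 30
E: 5·7 = 35 | 5·4+5·1+6·0+2·2+2·3 = 35
Y: 5·8 = 40 | 5·0+5·0+6·4+2·4+2·4 = 40
L: 5·6 = 30 | 5·0+5·0+6·1+2·5+2·7 = 30
T: 5·6 = 30 | 5·1+5·3+6·0+2·0+2·5 = 30
gcd(5,5,5,6,2,2) = 1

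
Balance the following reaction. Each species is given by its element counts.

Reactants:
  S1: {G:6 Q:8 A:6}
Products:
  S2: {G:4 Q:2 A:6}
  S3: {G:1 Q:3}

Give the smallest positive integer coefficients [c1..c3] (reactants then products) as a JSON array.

G: 1·6 = 6 | 1·4+2·1 = 6
Q: 1·8 = 8 | 1·2+2·3 = 8
A: 1·6 = 6 | 1·6+2·0 = 6
gcd(1,1,2) = 1

Coefficients: [1, 1, 2]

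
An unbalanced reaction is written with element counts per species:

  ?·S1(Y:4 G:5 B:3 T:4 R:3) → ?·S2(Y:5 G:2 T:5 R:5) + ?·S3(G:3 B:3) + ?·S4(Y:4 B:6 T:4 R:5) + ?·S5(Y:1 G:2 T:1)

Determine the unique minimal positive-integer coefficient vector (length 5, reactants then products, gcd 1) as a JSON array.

Coefficients: [5, 2, 3, 1, 6]

Y: 5·4 = 20 | 2·5+3·0+1·4+6·1 = 20
G: 5·5 = 25 | 2·2+3·3+1·0+6·2 = 25
B: 5·3 = 15 | 2·0+3·3+1·6+6·0 = 15
T: 5·4 = 20 | 2·5+3·0+1·4+6·1 = 20
R: 5·3 = 15 | 2·5+3·0+1·5+6·0 = 15
gcd(5,2,3,1,6) = 1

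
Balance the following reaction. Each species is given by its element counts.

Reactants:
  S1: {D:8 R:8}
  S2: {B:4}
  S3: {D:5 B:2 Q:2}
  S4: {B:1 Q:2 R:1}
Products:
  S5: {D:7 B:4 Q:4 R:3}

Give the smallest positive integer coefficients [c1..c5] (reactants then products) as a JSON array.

D: 1·8+1·0+4·5+4·0 = 28 | 4·7 = 28
B: 1·0+1·4+4·2+4·1 = 16 | 4·4 = 16
Q: 1·0+1·0+4·2+4·2 = 16 | 4·4 = 16
R: 1·8+1·0+4·0+4·1 = 12 | 4·3 = 12
gcd(1,1,4,4,4) = 1

Coefficients: [1, 1, 4, 4, 4]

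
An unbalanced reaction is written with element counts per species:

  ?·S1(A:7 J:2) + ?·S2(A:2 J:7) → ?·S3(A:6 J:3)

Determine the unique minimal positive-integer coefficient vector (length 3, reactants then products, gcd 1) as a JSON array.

A: 4·7+1·2 = 30 | 5·6 = 30
J: 4·2+1·7 = 15 | 5·3 = 15
gcd(4,1,5) = 1

Coefficients: [4, 1, 5]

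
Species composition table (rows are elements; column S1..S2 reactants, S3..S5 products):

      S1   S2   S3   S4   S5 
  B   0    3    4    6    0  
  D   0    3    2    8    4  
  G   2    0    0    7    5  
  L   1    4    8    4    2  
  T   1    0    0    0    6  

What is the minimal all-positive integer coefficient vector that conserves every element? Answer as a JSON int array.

B: 6·0+6·3 = 18 | 3·4+1·6+1·0 = 18
D: 6·0+6·3 = 18 | 3·2+1·8+1·4 = 18
G: 6·2+6·0 = 12 | 3·0+1·7+1·5 = 12
L: 6·1+6·4 = 30 | 3·8+1·4+1·2 = 30
T: 6·1+6·0 = 6 | 3·0+1·0+1·6 = 6
gcd(6,6,3,1,1) = 1

Coefficients: [6, 6, 3, 1, 1]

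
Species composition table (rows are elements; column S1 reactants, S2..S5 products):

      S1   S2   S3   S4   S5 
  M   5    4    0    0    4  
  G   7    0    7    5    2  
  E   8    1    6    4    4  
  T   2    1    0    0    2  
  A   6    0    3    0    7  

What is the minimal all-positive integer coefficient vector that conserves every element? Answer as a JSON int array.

Coefficients: [4, 2, 1, 3, 3]

M: 4·5 = 20 | 2·4+1·0+3·0+3·4 = 20
G: 4·7 = 28 | 2·0+1·7+3·5+3·2 = 28
E: 4·8 = 32 | 2·1+1·6+3·4+3·4 = 32
T: 4·2 = 8 | 2·1+1·0+3·0+3·2 = 8
A: 4·6 = 24 | 2·0+1·3+3·0+3·7 = 24
gcd(4,2,1,3,3) = 1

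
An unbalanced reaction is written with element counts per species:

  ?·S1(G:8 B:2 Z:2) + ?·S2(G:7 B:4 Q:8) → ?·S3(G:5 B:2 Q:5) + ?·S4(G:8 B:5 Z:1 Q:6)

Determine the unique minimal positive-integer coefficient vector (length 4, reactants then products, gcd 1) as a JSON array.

G: 1·8+4·7 = 36 | 4·5+2·8 = 36
B: 1·2+4·4 = 18 | 4·2+2·5 = 18
Z: 1·2+4·0 = 2 | 4·0+2·1 = 2
Q: 1·0+4·8 = 32 | 4·5+2·6 = 32
gcd(1,4,4,2) = 1

Coefficients: [1, 4, 4, 2]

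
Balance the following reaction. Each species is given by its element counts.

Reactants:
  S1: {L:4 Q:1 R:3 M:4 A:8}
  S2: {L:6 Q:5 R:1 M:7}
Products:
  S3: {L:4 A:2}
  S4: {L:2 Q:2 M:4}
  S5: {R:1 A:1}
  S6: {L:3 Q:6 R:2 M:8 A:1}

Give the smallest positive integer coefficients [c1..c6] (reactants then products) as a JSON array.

Coefficients: [2, 4, 4, 5, 6, 2]

L: 2·4+4·6 = 32 | 4·4+5·2+6·0+2·3 = 32
Q: 2·1+4·5 = 22 | 4·0+5·2+6·0+2·6 = 22
R: 2·3+4·1 = 10 | 4·0+5·0+6·1+2·2 = 10
M: 2·4+4·7 = 36 | 4·0+5·4+6·0+2·8 = 36
A: 2·8+4·0 = 16 | 4·2+5·0+6·1+2·1 = 16
gcd(2,4,4,5,6,2) = 1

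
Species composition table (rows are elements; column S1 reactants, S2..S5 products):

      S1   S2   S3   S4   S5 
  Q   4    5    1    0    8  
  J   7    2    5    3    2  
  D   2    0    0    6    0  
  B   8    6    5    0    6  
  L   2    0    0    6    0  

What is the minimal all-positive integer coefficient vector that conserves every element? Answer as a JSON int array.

Q: 6·4 = 24 | 2·5+6·1+2·0+1·8 = 24
J: 6·7 = 42 | 2·2+6·5+2·3+1·2 = 42
D: 6·2 = 12 | 2·0+6·0+2·6+1·0 = 12
B: 6·8 = 48 | 2·6+6·5+2·0+1·6 = 48
L: 6·2 = 12 | 2·0+6·0+2·6+1·0 = 12
gcd(6,2,6,2,1) = 1

Coefficients: [6, 2, 6, 2, 1]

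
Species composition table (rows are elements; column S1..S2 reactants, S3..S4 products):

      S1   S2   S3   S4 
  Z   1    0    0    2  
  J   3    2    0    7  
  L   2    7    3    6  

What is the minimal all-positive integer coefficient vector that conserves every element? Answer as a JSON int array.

Coefficients: [4, 1, 1, 2]

Z: 4·1+1·0 = 4 | 1·0+2·2 = 4
J: 4·3+1·2 = 14 | 1·0+2·7 = 14
L: 4·2+1·7 = 15 | 1·3+2·6 = 15
gcd(4,1,1,2) = 1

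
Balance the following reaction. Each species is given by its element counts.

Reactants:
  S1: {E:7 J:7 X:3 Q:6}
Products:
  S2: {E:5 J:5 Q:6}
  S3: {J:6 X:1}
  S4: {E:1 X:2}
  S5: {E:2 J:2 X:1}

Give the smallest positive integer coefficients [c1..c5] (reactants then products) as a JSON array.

E: 5·7 = 35 | 5·5+1·0+6·1+2·2 = 35
J: 5·7 = 35 | 5·5+1·6+6·0+2·2 = 35
X: 5·3 = 15 | 5·0+1·1+6·2+2·1 = 15
Q: 5·6 = 30 | 5·6+1·0+6·0+2·0 = 30
gcd(5,5,1,6,2) = 1

Coefficients: [5, 5, 1, 6, 2]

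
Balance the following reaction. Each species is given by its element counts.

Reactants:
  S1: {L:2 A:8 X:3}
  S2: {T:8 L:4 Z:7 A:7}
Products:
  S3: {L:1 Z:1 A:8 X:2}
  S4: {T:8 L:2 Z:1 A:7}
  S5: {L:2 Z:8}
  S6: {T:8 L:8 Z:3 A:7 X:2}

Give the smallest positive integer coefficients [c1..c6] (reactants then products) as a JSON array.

Coefficients: [2, 6, 2, 5, 4, 1]

T: 2·0+6·8 = 48 | 2·0+5·8+4·0+1·8 = 48
L: 2·2+6·4 = 28 | 2·1+5·2+4·2+1·8 = 28
Z: 2·0+6·7 = 42 | 2·1+5·1+4·8+1·3 = 42
A: 2·8+6·7 = 58 | 2·8+5·7+4·0+1·7 = 58
X: 2·3+6·0 = 6 | 2·2+5·0+4·0+1·2 = 6
gcd(2,6,2,5,4,1) = 1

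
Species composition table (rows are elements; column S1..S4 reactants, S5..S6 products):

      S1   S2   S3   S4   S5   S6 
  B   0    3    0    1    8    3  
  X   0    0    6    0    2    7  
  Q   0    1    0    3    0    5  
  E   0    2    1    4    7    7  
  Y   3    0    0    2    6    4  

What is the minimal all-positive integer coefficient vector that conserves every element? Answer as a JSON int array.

Coefficients: [4, 5, 5, 5, 1, 4]

B: 4·0+5·3+5·0+5·1 = 20 | 1·8+4·3 = 20
X: 4·0+5·0+5·6+5·0 = 30 | 1·2+4·7 = 30
Q: 4·0+5·1+5·0+5·3 = 20 | 1·0+4·5 = 20
E: 4·0+5·2+5·1+5·4 = 35 | 1·7+4·7 = 35
Y: 4·3+5·0+5·0+5·2 = 22 | 1·6+4·4 = 22
gcd(4,5,5,5,1,4) = 1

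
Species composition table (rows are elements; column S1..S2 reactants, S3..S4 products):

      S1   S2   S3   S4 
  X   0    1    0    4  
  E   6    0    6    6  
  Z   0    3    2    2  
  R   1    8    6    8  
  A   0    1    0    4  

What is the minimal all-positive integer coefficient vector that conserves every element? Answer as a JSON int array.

X: 6·0+4·1 = 4 | 5·0+1·4 = 4
E: 6·6+4·0 = 36 | 5·6+1·6 = 36
Z: 6·0+4·3 = 12 | 5·2+1·2 = 12
R: 6·1+4·8 = 38 | 5·6+1·8 = 38
A: 6·0+4·1 = 4 | 5·0+1·4 = 4
gcd(6,4,5,1) = 1

Coefficients: [6, 4, 5, 1]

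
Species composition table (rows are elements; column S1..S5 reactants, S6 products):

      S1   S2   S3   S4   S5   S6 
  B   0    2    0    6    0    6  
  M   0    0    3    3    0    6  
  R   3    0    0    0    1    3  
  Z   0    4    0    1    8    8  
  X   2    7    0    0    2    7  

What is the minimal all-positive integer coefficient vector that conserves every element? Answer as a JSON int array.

Coefficients: [4, 3, 6, 4, 3, 5]

B: 4·0+3·2+6·0+4·6+3·0 = 30 | 5·6 = 30
M: 4·0+3·0+6·3+4·3+3·0 = 30 | 5·6 = 30
R: 4·3+3·0+6·0+4·0+3·1 = 15 | 5·3 = 15
Z: 4·0+3·4+6·0+4·1+3·8 = 40 | 5·8 = 40
X: 4·2+3·7+6·0+4·0+3·2 = 35 | 5·7 = 35
gcd(4,3,6,4,3,5) = 1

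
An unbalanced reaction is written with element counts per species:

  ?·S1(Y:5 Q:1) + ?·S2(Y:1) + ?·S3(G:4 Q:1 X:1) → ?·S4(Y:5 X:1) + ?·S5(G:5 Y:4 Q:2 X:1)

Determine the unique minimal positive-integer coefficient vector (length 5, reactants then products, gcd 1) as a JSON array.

Coefficients: [3, 6, 5, 1, 4]

G: 3·0+6·0+5·4 = 20 | 1·0+4·5 = 20
Y: 3·5+6·1+5·0 = 21 | 1·5+4·4 = 21
Q: 3·1+6·0+5·1 = 8 | 1·0+4·2 = 8
X: 3·0+6·0+5·1 = 5 | 1·1+4·1 = 5
gcd(3,6,5,1,4) = 1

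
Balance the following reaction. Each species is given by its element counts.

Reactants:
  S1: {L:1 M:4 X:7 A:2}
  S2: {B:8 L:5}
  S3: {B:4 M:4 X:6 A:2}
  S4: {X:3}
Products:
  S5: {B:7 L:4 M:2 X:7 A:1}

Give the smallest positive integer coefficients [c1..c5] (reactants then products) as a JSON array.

Coefficients: [1, 3, 1, 5, 4]

B: 1·0+3·8+1·4+5·0 = 28 | 4·7 = 28
L: 1·1+3·5+1·0+5·0 = 16 | 4·4 = 16
M: 1·4+3·0+1·4+5·0 = 8 | 4·2 = 8
X: 1·7+3·0+1·6+5·3 = 28 | 4·7 = 28
A: 1·2+3·0+1·2+5·0 = 4 | 4·1 = 4
gcd(1,3,1,5,4) = 1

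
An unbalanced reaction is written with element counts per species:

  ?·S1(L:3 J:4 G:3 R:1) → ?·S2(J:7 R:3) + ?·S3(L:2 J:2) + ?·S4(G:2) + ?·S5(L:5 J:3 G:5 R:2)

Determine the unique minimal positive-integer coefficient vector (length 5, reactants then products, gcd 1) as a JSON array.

L: 5·3 = 15 | 1·0+5·2+5·0+1·5 = 15
J: 5·4 = 20 | 1·7+5·2+5·0+1·3 = 20
G: 5·3 = 15 | 1·0+5·0+5·2+1·5 = 15
R: 5·1 = 5 | 1·3+5·0+5·0+1·2 = 5
gcd(5,1,5,5,1) = 1

Coefficients: [5, 1, 5, 5, 1]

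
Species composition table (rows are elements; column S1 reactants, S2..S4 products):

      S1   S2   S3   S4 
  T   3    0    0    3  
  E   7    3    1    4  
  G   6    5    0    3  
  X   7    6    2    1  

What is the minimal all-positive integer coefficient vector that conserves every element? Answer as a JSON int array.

Coefficients: [5, 3, 6, 5]

T: 5·3 = 15 | 3·0+6·0+5·3 = 15
E: 5·7 = 35 | 3·3+6·1+5·4 = 35
G: 5·6 = 30 | 3·5+6·0+5·3 = 30
X: 5·7 = 35 | 3·6+6·2+5·1 = 35
gcd(5,3,6,5) = 1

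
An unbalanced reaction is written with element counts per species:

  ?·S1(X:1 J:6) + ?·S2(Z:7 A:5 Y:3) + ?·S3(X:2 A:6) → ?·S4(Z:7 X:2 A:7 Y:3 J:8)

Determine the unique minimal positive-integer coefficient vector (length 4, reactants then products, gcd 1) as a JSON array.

Coefficients: [4, 3, 1, 3]

Z: 4·0+3·7+1·0 = 21 | 3·7 = 21
X: 4·1+3·0+1·2 = 6 | 3·2 = 6
A: 4·0+3·5+1·6 = 21 | 3·7 = 21
Y: 4·0+3·3+1·0 = 9 | 3·3 = 9
J: 4·6+3·0+1·0 = 24 | 3·8 = 24
gcd(4,3,1,3) = 1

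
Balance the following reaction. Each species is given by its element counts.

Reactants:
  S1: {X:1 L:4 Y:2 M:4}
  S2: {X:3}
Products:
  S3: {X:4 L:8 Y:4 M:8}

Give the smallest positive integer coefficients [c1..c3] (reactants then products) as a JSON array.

X: 6·1+2·3 = 12 | 3·4 = 12
L: 6·4+2·0 = 24 | 3·8 = 24
Y: 6·2+2·0 = 12 | 3·4 = 12
M: 6·4+2·0 = 24 | 3·8 = 24
gcd(6,2,3) = 1

Coefficients: [6, 2, 3]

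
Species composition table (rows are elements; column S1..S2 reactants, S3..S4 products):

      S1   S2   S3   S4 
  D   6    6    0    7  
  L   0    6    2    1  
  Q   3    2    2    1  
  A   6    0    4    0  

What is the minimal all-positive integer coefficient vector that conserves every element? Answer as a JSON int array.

Coefficients: [4, 3, 6, 6]

D: 4·6+3·6 = 42 | 6·0+6·7 = 42
L: 4·0+3·6 = 18 | 6·2+6·1 = 18
Q: 4·3+3·2 = 18 | 6·2+6·1 = 18
A: 4·6+3·0 = 24 | 6·4+6·0 = 24
gcd(4,3,6,6) = 1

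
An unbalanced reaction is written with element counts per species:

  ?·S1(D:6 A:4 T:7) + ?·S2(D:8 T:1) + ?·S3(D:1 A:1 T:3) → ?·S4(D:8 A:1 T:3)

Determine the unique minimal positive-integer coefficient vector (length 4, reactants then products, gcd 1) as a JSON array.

D: 1·6+5·8+2·1 = 48 | 6·8 = 48
A: 1·4+5·0+2·1 = 6 | 6·1 = 6
T: 1·7+5·1+2·3 = 18 | 6·3 = 18
gcd(1,5,2,6) = 1

Coefficients: [1, 5, 2, 6]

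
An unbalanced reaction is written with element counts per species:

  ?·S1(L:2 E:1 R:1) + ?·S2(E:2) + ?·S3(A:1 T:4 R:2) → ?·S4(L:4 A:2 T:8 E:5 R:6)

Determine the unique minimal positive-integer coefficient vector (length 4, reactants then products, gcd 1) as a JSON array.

Coefficients: [4, 3, 4, 2]

L: 4·2+3·0+4·0 = 8 | 2·4 = 8
A: 4·0+3·0+4·1 = 4 | 2·2 = 4
T: 4·0+3·0+4·4 = 16 | 2·8 = 16
E: 4·1+3·2+4·0 = 10 | 2·5 = 10
R: 4·1+3·0+4·2 = 12 | 2·6 = 12
gcd(4,3,4,2) = 1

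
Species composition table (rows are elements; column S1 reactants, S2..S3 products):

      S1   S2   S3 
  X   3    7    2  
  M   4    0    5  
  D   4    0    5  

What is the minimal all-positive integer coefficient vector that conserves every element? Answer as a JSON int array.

X: 5·3 = 15 | 1·7+4·2 = 15
M: 5·4 = 20 | 1·0+4·5 = 20
D: 5·4 = 20 | 1·0+4·5 = 20
gcd(5,1,4) = 1

Coefficients: [5, 1, 4]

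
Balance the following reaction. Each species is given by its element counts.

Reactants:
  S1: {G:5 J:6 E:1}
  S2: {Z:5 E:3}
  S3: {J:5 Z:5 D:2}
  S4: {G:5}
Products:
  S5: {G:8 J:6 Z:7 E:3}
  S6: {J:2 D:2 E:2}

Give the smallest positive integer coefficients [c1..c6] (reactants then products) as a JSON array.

Coefficients: [4, 5, 2, 4, 5, 2]

G: 4·5+5·0+2·0+4·5 = 40 | 5·8+2·0 = 40
J: 4·6+5·0+2·5+4·0 = 34 | 5·6+2·2 = 34
Z: 4·0+5·5+2·5+4·0 = 35 | 5·7+2·0 = 35
D: 4·0+5·0+2·2+4·0 = 4 | 5·0+2·2 = 4
E: 4·1+5·3+2·0+4·0 = 19 | 5·3+2·2 = 19
gcd(4,5,2,4,5,2) = 1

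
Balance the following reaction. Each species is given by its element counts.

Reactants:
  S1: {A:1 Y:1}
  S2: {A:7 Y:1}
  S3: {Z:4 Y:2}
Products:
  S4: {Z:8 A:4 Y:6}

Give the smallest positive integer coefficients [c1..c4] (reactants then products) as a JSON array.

Coefficients: [5, 1, 6, 3]

Z: 5·0+1·0+6·4 = 24 | 3·8 = 24
A: 5·1+1·7+6·0 = 12 | 3·4 = 12
Y: 5·1+1·1+6·2 = 18 | 3·6 = 18
gcd(5,1,6,3) = 1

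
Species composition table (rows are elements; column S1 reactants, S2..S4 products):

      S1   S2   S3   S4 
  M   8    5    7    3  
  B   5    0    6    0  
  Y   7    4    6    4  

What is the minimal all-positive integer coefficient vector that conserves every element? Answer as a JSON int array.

Coefficients: [6, 2, 5, 1]

M: 6·8 = 48 | 2·5+5·7+1·3 = 48
B: 6·5 = 30 | 2·0+5·6+1·0 = 30
Y: 6·7 = 42 | 2·4+5·6+1·4 = 42
gcd(6,2,5,1) = 1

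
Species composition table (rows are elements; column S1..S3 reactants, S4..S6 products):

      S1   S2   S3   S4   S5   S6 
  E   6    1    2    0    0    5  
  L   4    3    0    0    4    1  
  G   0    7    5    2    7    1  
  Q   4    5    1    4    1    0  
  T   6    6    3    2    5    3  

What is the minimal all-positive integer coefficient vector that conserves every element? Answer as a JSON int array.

E: 3·6+2·1+5·2 = 30 | 6·0+3·0+6·5 = 30
L: 3·4+2·3+5·0 = 18 | 6·0+3·4+6·1 = 18
G: 3·0+2·7+5·5 = 39 | 6·2+3·7+6·1 = 39
Q: 3·4+2·5+5·1 = 27 | 6·4+3·1+6·0 = 27
T: 3·6+2·6+5·3 = 45 | 6·2+3·5+6·3 = 45
gcd(3,2,5,6,3,6) = 1

Coefficients: [3, 2, 5, 6, 3, 6]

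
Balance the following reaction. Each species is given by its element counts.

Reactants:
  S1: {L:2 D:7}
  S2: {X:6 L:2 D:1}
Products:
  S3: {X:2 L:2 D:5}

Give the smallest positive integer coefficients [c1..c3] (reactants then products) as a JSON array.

X: 2·0+1·6 = 6 | 3·2 = 6
L: 2·2+1·2 = 6 | 3·2 = 6
D: 2·7+1·1 = 15 | 3·5 = 15
gcd(2,1,3) = 1

Coefficients: [2, 1, 3]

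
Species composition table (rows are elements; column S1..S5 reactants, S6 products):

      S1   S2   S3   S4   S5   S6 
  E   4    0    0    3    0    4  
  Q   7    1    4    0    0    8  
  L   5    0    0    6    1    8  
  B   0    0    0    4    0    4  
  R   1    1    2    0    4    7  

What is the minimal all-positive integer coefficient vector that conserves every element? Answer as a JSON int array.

E: 1·4+5·0+5·0+4·3+3·0 = 16 | 4·4 = 16
Q: 1·7+5·1+5·4+4·0+3·0 = 32 | 4·8 = 32
L: 1·5+5·0+5·0+4·6+3·1 = 32 | 4·8 = 32
B: 1·0+5·0+5·0+4·4+3·0 = 16 | 4·4 = 16
R: 1·1+5·1+5·2+4·0+3·4 = 28 | 4·7 = 28
gcd(1,5,5,4,3,4) = 1

Coefficients: [1, 5, 5, 4, 3, 4]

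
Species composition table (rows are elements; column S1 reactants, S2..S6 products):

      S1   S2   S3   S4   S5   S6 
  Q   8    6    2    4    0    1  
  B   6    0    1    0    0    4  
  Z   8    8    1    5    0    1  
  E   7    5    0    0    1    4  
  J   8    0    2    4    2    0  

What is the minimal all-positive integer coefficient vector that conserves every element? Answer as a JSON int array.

Coefficients: [5, 1, 6, 4, 6, 6]

Q: 5·8 = 40 | 1·6+6·2+4·4+6·0+6·1 = 40
B: 5·6 = 30 | 1·0+6·1+4·0+6·0+6·4 = 30
Z: 5·8 = 40 | 1·8+6·1+4·5+6·0+6·1 = 40
E: 5·7 = 35 | 1·5+6·0+4·0+6·1+6·4 = 35
J: 5·8 = 40 | 1·0+6·2+4·4+6·2+6·0 = 40
gcd(5,1,6,4,6,6) = 1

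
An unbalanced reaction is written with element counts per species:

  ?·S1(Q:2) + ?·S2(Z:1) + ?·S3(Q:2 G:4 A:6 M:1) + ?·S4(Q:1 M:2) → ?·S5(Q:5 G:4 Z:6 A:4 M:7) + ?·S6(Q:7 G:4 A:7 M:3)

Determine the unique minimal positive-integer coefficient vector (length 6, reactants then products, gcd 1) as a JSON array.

Coefficients: [4, 6, 3, 5, 1, 2]

Q: 4·2+6·0+3·2+5·1 = 19 | 1·5+2·7 = 19
G: 4·0+6·0+3·4+5·0 = 12 | 1·4+2·4 = 12
Z: 4·0+6·1+3·0+5·0 = 6 | 1·6+2·0 = 6
A: 4·0+6·0+3·6+5·0 = 18 | 1·4+2·7 = 18
M: 4·0+6·0+3·1+5·2 = 13 | 1·7+2·3 = 13
gcd(4,6,3,5,1,2) = 1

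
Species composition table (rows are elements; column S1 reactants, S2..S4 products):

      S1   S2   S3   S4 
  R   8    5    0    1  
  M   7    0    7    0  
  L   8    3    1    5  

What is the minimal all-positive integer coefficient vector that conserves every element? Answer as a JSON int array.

R: 2·8 = 16 | 3·5+2·0+1·1 = 16
M: 2·7 = 14 | 3·0+2·7+1·0 = 14
L: 2·8 = 16 | 3·3+2·1+1·5 = 16
gcd(2,3,2,1) = 1

Coefficients: [2, 3, 2, 1]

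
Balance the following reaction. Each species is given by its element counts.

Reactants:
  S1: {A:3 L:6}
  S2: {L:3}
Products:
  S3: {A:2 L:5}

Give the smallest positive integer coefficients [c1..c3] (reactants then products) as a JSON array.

Coefficients: [2, 1, 3]

A: 2·3+1·0 = 6 | 3·2 = 6
L: 2·6+1·3 = 15 | 3·5 = 15
gcd(2,1,3) = 1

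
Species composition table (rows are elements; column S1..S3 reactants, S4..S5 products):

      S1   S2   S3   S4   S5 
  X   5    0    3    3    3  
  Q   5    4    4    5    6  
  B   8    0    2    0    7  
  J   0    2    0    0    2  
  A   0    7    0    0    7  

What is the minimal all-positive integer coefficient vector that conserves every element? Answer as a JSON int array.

Coefficients: [3, 4, 2, 3, 4]

X: 3·5+4·0+2·3 = 21 | 3·3+4·3 = 21
Q: 3·5+4·4+2·4 = 39 | 3·5+4·6 = 39
B: 3·8+4·0+2·2 = 28 | 3·0+4·7 = 28
J: 3·0+4·2+2·0 = 8 | 3·0+4·2 = 8
A: 3·0+4·7+2·0 = 28 | 3·0+4·7 = 28
gcd(3,4,2,3,4) = 1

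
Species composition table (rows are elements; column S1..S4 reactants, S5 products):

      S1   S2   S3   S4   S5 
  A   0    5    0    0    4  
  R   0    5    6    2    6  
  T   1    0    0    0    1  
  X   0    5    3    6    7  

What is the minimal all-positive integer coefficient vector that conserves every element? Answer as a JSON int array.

Coefficients: [5, 4, 1, 2, 5]

A: 5·0+4·5+1·0+2·0 = 20 | 5·4 = 20
R: 5·0+4·5+1·6+2·2 = 30 | 5·6 = 30
T: 5·1+4·0+1·0+2·0 = 5 | 5·1 = 5
X: 5·0+4·5+1·3+2·6 = 35 | 5·7 = 35
gcd(5,4,1,2,5) = 1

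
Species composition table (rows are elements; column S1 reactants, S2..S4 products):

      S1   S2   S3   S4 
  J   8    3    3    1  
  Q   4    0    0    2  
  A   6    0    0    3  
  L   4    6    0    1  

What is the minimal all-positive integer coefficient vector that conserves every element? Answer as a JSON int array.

Coefficients: [3, 1, 5, 6]

J: 3·8 = 24 | 1·3+5·3+6·1 = 24
Q: 3·4 = 12 | 1·0+5·0+6·2 = 12
A: 3·6 = 18 | 1·0+5·0+6·3 = 18
L: 3·4 = 12 | 1·6+5·0+6·1 = 12
gcd(3,1,5,6) = 1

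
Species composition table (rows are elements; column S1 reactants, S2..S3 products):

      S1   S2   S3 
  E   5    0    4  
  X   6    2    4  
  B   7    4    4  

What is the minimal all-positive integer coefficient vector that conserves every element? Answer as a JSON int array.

E: 4·5 = 20 | 2·0+5·4 = 20
X: 4·6 = 24 | 2·2+5·4 = 24
B: 4·7 = 28 | 2·4+5·4 = 28
gcd(4,2,5) = 1

Coefficients: [4, 2, 5]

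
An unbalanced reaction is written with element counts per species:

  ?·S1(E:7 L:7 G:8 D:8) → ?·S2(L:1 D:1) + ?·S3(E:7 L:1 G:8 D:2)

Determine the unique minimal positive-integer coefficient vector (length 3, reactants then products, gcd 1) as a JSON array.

E: 1·7 = 7 | 6·0+1·7 = 7
L: 1·7 = 7 | 6·1+1·1 = 7
G: 1·8 = 8 | 6·0+1·8 = 8
D: 1·8 = 8 | 6·1+1·2 = 8
gcd(1,6,1) = 1

Coefficients: [1, 6, 1]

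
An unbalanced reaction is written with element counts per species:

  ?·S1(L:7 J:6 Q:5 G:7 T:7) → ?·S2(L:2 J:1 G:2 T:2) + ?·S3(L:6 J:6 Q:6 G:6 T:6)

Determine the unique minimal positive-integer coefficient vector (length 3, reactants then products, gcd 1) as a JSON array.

L: 6·7 = 42 | 6·2+5·6 = 42
J: 6·6 = 36 | 6·1+5·6 = 36
Q: 6·5 = 30 | 6·0+5·6 = 30
G: 6·7 = 42 | 6·2+5·6 = 42
T: 6·7 = 42 | 6·2+5·6 = 42
gcd(6,6,5) = 1

Coefficients: [6, 6, 5]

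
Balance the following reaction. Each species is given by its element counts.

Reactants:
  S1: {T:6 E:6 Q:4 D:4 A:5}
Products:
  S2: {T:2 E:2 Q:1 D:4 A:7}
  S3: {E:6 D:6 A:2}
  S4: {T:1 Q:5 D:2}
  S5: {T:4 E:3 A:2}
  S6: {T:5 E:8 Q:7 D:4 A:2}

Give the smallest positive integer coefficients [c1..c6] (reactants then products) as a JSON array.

T: 6·6 = 36 | 2·2+1·0+3·1+6·4+1·5 = 36
E: 6·6 = 36 | 2·2+1·6+3·0+6·3+1·8 = 36
Q: 6·4 = 24 | 2·1+1·0+3·5+6·0+1·7 = 24
D: 6·4 = 24 | 2·4+1·6+3·2+6·0+1·4 = 24
A: 6·5 = 30 | 2·7+1·2+3·0+6·2+1·2 = 30
gcd(6,2,1,3,6,1) = 1

Coefficients: [6, 2, 1, 3, 6, 1]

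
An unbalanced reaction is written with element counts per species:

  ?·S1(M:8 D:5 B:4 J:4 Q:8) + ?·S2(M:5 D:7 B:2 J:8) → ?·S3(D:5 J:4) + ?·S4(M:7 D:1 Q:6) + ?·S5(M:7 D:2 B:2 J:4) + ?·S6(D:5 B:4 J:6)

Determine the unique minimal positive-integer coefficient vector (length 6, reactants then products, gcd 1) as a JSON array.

Coefficients: [3, 5, 4, 4, 3, 4]

M: 3·8+5·5 = 49 | 4·0+4·7+3·7+4·0 = 49
D: 3·5+5·7 = 50 | 4·5+4·1+3·2+4·5 = 50
B: 3·4+5·2 = 22 | 4·0+4·0+3·2+4·4 = 22
J: 3·4+5·8 = 52 | 4·4+4·0+3·4+4·6 = 52
Q: 3·8+5·0 = 24 | 4·0+4·6+3·0+4·0 = 24
gcd(3,5,4,4,3,4) = 1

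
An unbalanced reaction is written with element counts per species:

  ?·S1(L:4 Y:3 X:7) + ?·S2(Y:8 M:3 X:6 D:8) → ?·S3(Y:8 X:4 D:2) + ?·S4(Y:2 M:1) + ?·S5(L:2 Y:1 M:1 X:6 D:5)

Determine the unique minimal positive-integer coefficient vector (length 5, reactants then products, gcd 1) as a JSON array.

L: 2·4+3·0 = 8 | 2·0+5·0+4·2 = 8
Y: 2·3+3·8 = 30 | 2·8+5·2+4·1 = 30
M: 2·0+3·3 = 9 | 2·0+5·1+4·1 = 9
X: 2·7+3·6 = 32 | 2·4+5·0+4·6 = 32
D: 2·0+3·8 = 24 | 2·2+5·0+4·5 = 24
gcd(2,3,2,5,4) = 1

Coefficients: [2, 3, 2, 5, 4]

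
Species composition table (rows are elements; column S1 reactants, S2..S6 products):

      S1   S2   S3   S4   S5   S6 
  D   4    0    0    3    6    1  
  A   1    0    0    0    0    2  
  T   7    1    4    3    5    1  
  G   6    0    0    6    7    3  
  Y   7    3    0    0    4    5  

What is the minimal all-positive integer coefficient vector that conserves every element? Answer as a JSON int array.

D: 6·4 = 24 | 5·0+4·0+1·3+3·6+3·1 = 24
A: 6·1 = 6 | 5·0+4·0+1·0+3·0+3·2 = 6
T: 6·7 = 42 | 5·1+4·4+1·3+3·5+3·1 = 42
G: 6·6 = 36 | 5·0+4·0+1·6+3·7+3·3 = 36
Y: 6·7 = 42 | 5·3+4·0+1·0+3·4+3·5 = 42
gcd(6,5,4,1,3,3) = 1

Coefficients: [6, 5, 4, 1, 3, 3]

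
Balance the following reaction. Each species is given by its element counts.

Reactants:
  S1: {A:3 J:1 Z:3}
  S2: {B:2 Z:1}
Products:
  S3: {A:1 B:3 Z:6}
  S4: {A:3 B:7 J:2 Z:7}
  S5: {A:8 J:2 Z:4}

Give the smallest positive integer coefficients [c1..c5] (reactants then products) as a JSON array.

A: 4·3+5·0 = 12 | 1·1+1·3+1·8 = 12
B: 4·0+5·2 = 10 | 1·3+1·7+1·0 = 10
J: 4·1+5·0 = 4 | 1·0+1·2+1·2 = 4
Z: 4·3+5·1 = 17 | 1·6+1·7+1·4 = 17
gcd(4,5,1,1,1) = 1

Coefficients: [4, 5, 1, 1, 1]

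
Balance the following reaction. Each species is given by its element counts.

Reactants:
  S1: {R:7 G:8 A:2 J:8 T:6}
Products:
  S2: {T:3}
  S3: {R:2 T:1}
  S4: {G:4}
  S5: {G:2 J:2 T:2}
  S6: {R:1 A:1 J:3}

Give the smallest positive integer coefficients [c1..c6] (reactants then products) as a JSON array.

R: 2·7 = 14 | 1·0+5·2+3·0+2·0+4·1 = 14
G: 2·8 = 16 | 1·0+5·0+3·4+2·2+4·0 = 16
A: 2·2 = 4 | 1·0+5·0+3·0+2·0+4·1 = 4
J: 2·8 = 16 | 1·0+5·0+3·0+2·2+4·3 = 16
T: 2·6 = 12 | 1·3+5·1+3·0+2·2+4·0 = 12
gcd(2,1,5,3,2,4) = 1

Coefficients: [2, 1, 5, 3, 2, 4]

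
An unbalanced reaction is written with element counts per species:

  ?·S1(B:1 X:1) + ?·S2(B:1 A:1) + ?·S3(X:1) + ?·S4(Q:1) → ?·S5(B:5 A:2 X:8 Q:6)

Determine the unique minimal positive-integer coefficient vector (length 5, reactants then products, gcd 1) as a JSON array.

Coefficients: [3, 2, 5, 6, 1]

B: 3·1+2·1+5·0+6·0 = 5 | 1·5 = 5
A: 3·0+2·1+5·0+6·0 = 2 | 1·2 = 2
X: 3·1+2·0+5·1+6·0 = 8 | 1·8 = 8
Q: 3·0+2·0+5·0+6·1 = 6 | 1·6 = 6
gcd(3,2,5,6,1) = 1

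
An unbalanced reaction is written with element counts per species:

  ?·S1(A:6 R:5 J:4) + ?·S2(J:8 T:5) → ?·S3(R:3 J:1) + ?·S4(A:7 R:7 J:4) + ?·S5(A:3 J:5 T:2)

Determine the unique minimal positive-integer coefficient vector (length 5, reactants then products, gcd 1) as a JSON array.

Coefficients: [6, 2, 3, 3, 5]

A: 6·6+2·0 = 36 | 3·0+3·7+5·3 = 36
R: 6·5+2·0 = 30 | 3·3+3·7+5·0 = 30
J: 6·4+2·8 = 40 | 3·1+3·4+5·5 = 40
T: 6·0+2·5 = 10 | 3·0+3·0+5·2 = 10
gcd(6,2,3,3,5) = 1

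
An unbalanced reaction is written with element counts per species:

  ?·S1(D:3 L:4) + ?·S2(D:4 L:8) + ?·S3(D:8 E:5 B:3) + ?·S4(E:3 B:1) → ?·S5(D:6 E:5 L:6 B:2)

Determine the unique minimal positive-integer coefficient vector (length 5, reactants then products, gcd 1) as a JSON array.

Coefficients: [4, 1, 1, 5, 4]

D: 4·3+1·4+1·8+5·0 = 24 | 4·6 = 24
E: 4·0+1·0+1·5+5·3 = 20 | 4·5 = 20
L: 4·4+1·8+1·0+5·0 = 24 | 4·6 = 24
B: 4·0+1·0+1·3+5·1 = 8 | 4·2 = 8
gcd(4,1,1,5,4) = 1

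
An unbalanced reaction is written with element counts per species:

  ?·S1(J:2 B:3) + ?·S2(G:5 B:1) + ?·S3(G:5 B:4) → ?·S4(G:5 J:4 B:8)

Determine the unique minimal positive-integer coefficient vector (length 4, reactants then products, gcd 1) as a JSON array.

Coefficients: [6, 2, 1, 3]

G: 6·0+2·5+1·5 = 15 | 3·5 = 15
J: 6·2+2·0+1·0 = 12 | 3·4 = 12
B: 6·3+2·1+1·4 = 24 | 3·8 = 24
gcd(6,2,1,3) = 1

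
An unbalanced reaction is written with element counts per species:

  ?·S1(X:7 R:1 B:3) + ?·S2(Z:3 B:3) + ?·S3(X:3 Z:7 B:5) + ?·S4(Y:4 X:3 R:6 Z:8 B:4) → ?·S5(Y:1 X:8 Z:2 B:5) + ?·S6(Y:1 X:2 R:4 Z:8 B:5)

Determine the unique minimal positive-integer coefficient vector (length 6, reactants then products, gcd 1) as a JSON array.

Coefficients: [6, 5, 3, 3, 6, 6]

Y: 6·0+5·0+3·0+3·4 = 12 | 6·1+6·1 = 12
X: 6·7+5·0+3·3+3·3 = 60 | 6·8+6·2 = 60
R: 6·1+5·0+3·0+3·6 = 24 | 6·0+6·4 = 24
Z: 6·0+5·3+3·7+3·8 = 60 | 6·2+6·8 = 60
B: 6·3+5·3+3·5+3·4 = 60 | 6·5+6·5 = 60
gcd(6,5,3,3,6,6) = 1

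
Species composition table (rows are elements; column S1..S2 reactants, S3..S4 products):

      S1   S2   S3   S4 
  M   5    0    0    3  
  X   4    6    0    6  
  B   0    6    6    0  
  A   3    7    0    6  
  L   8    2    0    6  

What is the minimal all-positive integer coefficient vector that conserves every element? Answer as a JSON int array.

M: 3·5+3·0 = 15 | 3·0+5·3 = 15
X: 3·4+3·6 = 30 | 3·0+5·6 = 30
B: 3·0+3·6 = 18 | 3·6+5·0 = 18
A: 3·3+3·7 = 30 | 3·0+5·6 = 30
L: 3·8+3·2 = 30 | 3·0+5·6 = 30
gcd(3,3,3,5) = 1

Coefficients: [3, 3, 3, 5]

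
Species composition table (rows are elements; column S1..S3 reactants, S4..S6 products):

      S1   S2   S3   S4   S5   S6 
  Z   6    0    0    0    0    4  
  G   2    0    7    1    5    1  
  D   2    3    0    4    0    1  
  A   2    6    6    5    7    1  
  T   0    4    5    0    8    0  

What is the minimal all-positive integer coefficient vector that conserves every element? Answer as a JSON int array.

Z: 2·6+5·0+4·0 = 12 | 4·0+5·0+3·4 = 12
G: 2·2+5·0+4·7 = 32 | 4·1+5·5+3·1 = 32
D: 2·2+5·3+4·0 = 19 | 4·4+5·0+3·1 = 19
A: 2·2+5·6+4·6 = 58 | 4·5+5·7+3·1 = 58
T: 2·0+5·4+4·5 = 40 | 4·0+5·8+3·0 = 40
gcd(2,5,4,4,5,3) = 1

Coefficients: [2, 5, 4, 4, 5, 3]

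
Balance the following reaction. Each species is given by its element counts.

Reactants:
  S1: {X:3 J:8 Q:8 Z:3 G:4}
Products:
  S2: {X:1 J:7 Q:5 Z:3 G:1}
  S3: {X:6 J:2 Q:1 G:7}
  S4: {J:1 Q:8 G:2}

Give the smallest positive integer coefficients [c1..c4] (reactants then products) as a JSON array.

X: 3·3 = 9 | 3·1+1·6+1·0 = 9
J: 3·8 = 24 | 3·7+1·2+1·1 = 24
Q: 3·8 = 24 | 3·5+1·1+1·8 = 24
Z: 3·3 = 9 | 3·3+1·0+1·0 = 9
G: 3·4 = 12 | 3·1+1·7+1·2 = 12
gcd(3,3,1,1) = 1

Coefficients: [3, 3, 1, 1]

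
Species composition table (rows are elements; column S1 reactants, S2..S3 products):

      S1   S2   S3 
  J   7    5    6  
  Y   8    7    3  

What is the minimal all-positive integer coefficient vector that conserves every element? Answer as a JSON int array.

J: 3·7 = 21 | 3·5+1·6 = 21
Y: 3·8 = 24 | 3·7+1·3 = 24
gcd(3,3,1) = 1

Coefficients: [3, 3, 1]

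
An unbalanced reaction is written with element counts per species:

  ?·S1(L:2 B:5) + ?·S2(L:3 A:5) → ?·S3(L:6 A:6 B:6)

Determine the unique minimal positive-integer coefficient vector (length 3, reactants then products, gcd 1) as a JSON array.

L: 6·2+6·3 = 30 | 5·6 = 30
A: 6·0+6·5 = 30 | 5·6 = 30
B: 6·5+6·0 = 30 | 5·6 = 30
gcd(6,6,5) = 1

Coefficients: [6, 6, 5]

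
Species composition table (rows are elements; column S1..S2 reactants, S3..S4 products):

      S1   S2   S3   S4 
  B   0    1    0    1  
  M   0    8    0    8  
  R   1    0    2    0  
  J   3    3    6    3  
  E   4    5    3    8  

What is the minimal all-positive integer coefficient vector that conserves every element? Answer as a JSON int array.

B: 6·0+5·1 = 5 | 3·0+5·1 = 5
M: 6·0+5·8 = 40 | 3·0+5·8 = 40
R: 6·1+5·0 = 6 | 3·2+5·0 = 6
J: 6·3+5·3 = 33 | 3·6+5·3 = 33
E: 6·4+5·5 = 49 | 3·3+5·8 = 49
gcd(6,5,3,5) = 1

Coefficients: [6, 5, 3, 5]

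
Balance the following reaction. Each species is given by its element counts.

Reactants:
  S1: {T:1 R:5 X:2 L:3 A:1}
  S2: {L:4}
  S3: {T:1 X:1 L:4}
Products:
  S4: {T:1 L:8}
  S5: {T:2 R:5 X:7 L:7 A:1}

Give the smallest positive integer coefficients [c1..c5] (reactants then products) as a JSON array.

T: 1·1+4·0+5·1 = 6 | 4·1+1·2 = 6
R: 1·5+4·0+5·0 = 5 | 4·0+1·5 = 5
X: 1·2+4·0+5·1 = 7 | 4·0+1·7 = 7
L: 1·3+4·4+5·4 = 39 | 4·8+1·7 = 39
A: 1·1+4·0+5·0 = 1 | 4·0+1·1 = 1
gcd(1,4,5,4,1) = 1

Coefficients: [1, 4, 5, 4, 1]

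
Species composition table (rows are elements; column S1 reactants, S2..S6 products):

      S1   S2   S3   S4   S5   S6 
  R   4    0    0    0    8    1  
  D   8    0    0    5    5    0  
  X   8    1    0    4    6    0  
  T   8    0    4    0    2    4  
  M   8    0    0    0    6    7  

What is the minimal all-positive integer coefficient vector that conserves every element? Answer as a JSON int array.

R: 5·4 = 20 | 4·0+5·0+6·0+2·8+4·1 = 20
D: 5·8 = 40 | 4·0+5·0+6·5+2·5+4·0 = 40
X: 5·8 = 40 | 4·1+5·0+6·4+2·6+4·0 = 40
T: 5·8 = 40 | 4·0+5·4+6·0+2·2+4·4 = 40
M: 5·8 = 40 | 4·0+5·0+6·0+2·6+4·7 = 40
gcd(5,4,5,6,2,4) = 1

Coefficients: [5, 4, 5, 6, 2, 4]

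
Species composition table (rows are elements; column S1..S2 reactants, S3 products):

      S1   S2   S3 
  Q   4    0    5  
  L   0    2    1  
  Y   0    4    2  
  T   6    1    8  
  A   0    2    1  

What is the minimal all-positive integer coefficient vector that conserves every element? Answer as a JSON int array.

Q: 5·4+2·0 = 20 | 4·5 = 20
L: 5·0+2·2 = 4 | 4·1 = 4
Y: 5·0+2·4 = 8 | 4·2 = 8
T: 5·6+2·1 = 32 | 4·8 = 32
A: 5·0+2·2 = 4 | 4·1 = 4
gcd(5,2,4) = 1

Coefficients: [5, 2, 4]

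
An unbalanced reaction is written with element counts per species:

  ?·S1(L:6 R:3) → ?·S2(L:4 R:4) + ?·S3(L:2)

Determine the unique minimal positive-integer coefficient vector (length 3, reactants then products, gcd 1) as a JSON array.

L: 4·6 = 24 | 3·4+6·2 = 24
R: 4·3 = 12 | 3·4+6·0 = 12
gcd(4,3,6) = 1

Coefficients: [4, 3, 6]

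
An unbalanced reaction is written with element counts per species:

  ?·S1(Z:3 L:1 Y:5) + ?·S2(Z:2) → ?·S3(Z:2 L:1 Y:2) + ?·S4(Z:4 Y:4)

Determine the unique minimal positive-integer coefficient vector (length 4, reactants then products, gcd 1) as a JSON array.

Coefficients: [4, 4, 4, 3]

Z: 4·3+4·2 = 20 | 4·2+3·4 = 20
L: 4·1+4·0 = 4 | 4·1+3·0 = 4
Y: 4·5+4·0 = 20 | 4·2+3·4 = 20
gcd(4,4,4,3) = 1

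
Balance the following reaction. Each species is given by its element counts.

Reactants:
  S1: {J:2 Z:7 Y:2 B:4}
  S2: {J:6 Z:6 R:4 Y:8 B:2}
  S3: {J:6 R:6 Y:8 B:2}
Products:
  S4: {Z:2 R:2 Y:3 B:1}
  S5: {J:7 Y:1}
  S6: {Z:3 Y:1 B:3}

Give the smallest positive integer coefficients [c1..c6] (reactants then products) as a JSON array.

J: 1·2+1·6+1·6 = 14 | 5·0+2·7+1·0 = 14
Z: 1·7+1·6+1·0 = 13 | 5·2+2·0+1·3 = 13
R: 1·0+1·4+1·6 = 10 | 5·2+2·0+1·0 = 10
Y: 1·2+1·8+1·8 = 18 | 5·3+2·1+1·1 = 18
B: 1·4+1·2+1·2 = 8 | 5·1+2·0+1·3 = 8
gcd(1,1,1,5,2,1) = 1

Coefficients: [1, 1, 1, 5, 2, 1]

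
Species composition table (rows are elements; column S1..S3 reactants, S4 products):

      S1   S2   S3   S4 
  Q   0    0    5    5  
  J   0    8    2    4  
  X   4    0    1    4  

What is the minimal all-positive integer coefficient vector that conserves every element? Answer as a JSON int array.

Coefficients: [3, 1, 4, 4]

Q: 3·0+1·0+4·5 = 20 | 4·5 = 20
J: 3·0+1·8+4·2 = 16 | 4·4 = 16
X: 3·4+1·0+4·1 = 16 | 4·4 = 16
gcd(3,1,4,4) = 1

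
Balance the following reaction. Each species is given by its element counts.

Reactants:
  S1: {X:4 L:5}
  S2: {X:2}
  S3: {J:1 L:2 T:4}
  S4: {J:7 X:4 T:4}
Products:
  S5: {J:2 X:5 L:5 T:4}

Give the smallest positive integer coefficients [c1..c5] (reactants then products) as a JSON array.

Coefficients: [4, 5, 5, 1, 6]

J: 4·0+5·0+5·1+1·7 = 12 | 6·2 = 12
X: 4·4+5·2+5·0+1·4 = 30 | 6·5 = 30
L: 4·5+5·0+5·2+1·0 = 30 | 6·5 = 30
T: 4·0+5·0+5·4+1·4 = 24 | 6·4 = 24
gcd(4,5,5,1,6) = 1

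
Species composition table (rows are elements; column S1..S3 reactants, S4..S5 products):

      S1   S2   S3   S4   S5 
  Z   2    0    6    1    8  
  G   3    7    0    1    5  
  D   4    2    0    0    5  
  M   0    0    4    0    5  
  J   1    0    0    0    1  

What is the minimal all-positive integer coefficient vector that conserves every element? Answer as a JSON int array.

Z: 4·2+2·0+5·6 = 38 | 6·1+4·8 = 38
G: 4·3+2·7+5·0 = 26 | 6·1+4·5 = 26
D: 4·4+2·2+5·0 = 20 | 6·0+4·5 = 20
M: 4·0+2·0+5·4 = 20 | 6·0+4·5 = 20
J: 4·1+2·0+5·0 = 4 | 6·0+4·1 = 4
gcd(4,2,5,6,4) = 1

Coefficients: [4, 2, 5, 6, 4]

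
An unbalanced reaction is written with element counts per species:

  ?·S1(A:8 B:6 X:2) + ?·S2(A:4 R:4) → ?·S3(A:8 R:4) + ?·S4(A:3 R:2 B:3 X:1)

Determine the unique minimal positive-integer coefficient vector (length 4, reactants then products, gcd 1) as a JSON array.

A: 2·8+5·4 = 36 | 3·8+4·3 = 36
R: 2·0+5·4 = 20 | 3·4+4·2 = 20
B: 2·6+5·0 = 12 | 3·0+4·3 = 12
X: 2·2+5·0 = 4 | 3·0+4·1 = 4
gcd(2,5,3,4) = 1

Coefficients: [2, 5, 3, 4]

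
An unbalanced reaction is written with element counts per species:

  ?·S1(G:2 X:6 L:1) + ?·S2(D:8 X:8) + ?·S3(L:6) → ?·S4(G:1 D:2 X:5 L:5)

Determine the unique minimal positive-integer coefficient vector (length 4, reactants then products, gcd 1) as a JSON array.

G: 2·2+1·0+3·0 = 4 | 4·1 = 4
D: 2·0+1·8+3·0 = 8 | 4·2 = 8
X: 2·6+1·8+3·0 = 20 | 4·5 = 20
L: 2·1+1·0+3·6 = 20 | 4·5 = 20
gcd(2,1,3,4) = 1

Coefficients: [2, 1, 3, 4]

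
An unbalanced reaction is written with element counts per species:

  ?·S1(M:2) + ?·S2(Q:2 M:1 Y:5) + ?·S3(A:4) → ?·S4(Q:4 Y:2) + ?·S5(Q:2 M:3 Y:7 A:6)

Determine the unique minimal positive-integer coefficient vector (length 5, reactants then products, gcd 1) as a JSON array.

Q: 3·0+6·2+6·0 = 12 | 1·4+4·2 = 12
M: 3·2+6·1+6·0 = 12 | 1·0+4·3 = 12
Y: 3·0+6·5+6·0 = 30 | 1·2+4·7 = 30
A: 3·0+6·0+6·4 = 24 | 1·0+4·6 = 24
gcd(3,6,6,1,4) = 1

Coefficients: [3, 6, 6, 1, 4]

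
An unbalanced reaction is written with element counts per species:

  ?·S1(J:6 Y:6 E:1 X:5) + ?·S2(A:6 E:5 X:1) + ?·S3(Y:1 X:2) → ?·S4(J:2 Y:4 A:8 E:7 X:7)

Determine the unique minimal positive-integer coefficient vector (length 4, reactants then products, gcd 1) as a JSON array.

Coefficients: [1, 4, 6, 3]

J: 1·6+4·0+6·0 = 6 | 3·2 = 6
Y: 1·6+4·0+6·1 = 12 | 3·4 = 12
A: 1·0+4·6+6·0 = 24 | 3·8 = 24
E: 1·1+4·5+6·0 = 21 | 3·7 = 21
X: 1·5+4·1+6·2 = 21 | 3·7 = 21
gcd(1,4,6,3) = 1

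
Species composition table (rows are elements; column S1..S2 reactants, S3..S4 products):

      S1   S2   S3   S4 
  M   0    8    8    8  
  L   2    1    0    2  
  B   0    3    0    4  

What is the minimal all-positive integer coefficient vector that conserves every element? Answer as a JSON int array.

Coefficients: [1, 4, 1, 3]

M: 1·0+4·8 = 32 | 1·8+3·8 = 32
L: 1·2+4·1 = 6 | 1·0+3·2 = 6
B: 1·0+4·3 = 12 | 1·0+3·4 = 12
gcd(1,4,1,3) = 1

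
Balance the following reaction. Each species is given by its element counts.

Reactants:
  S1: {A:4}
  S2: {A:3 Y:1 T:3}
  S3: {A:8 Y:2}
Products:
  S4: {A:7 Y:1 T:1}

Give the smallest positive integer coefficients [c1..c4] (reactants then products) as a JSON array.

A: 5·4+2·3+2·8 = 42 | 6·7 = 42
Y: 5·0+2·1+2·2 = 6 | 6·1 = 6
T: 5·0+2·3+2·0 = 6 | 6·1 = 6
gcd(5,2,2,6) = 1

Coefficients: [5, 2, 2, 6]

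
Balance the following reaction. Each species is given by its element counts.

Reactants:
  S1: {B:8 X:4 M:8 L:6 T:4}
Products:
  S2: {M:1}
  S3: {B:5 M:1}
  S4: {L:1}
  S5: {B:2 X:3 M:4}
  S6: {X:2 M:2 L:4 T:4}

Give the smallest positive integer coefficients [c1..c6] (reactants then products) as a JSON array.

Coefficients: [3, 6, 4, 6, 2, 3]

B: 3·8 = 24 | 6·0+4·5+6·0+2·2+3·0 = 24
X: 3·4 = 12 | 6·0+4·0+6·0+2·3+3·2 = 12
M: 3·8 = 24 | 6·1+4·1+6·0+2·4+3·2 = 24
L: 3·6 = 18 | 6·0+4·0+6·1+2·0+3·4 = 18
T: 3·4 = 12 | 6·0+4·0+6·0+2·0+3·4 = 12
gcd(3,6,4,6,2,3) = 1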